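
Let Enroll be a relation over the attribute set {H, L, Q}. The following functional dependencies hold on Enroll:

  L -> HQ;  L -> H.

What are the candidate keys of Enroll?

Attribute L never appears on the right-hand side of any dependency, so L must belong to every candidate key.
{L}⁺ = {H, L, Q}, which is all of the schema, so {L} is the only candidate key.

L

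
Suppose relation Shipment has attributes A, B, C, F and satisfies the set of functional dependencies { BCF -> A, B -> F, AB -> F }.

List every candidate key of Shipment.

(B, C)

Attributes B, C never appear on any right-hand side, so every candidate key must contain {B, C}.
{B, C}⁺ = {A, B, C, F}, which is all of the schema, so {B, C} is the only candidate key.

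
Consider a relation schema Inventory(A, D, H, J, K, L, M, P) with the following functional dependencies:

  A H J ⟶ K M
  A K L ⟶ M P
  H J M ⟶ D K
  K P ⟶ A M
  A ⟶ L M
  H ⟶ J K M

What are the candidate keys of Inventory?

{A, H}; {H, P}

Attribute H never appears on the right-hand side of any dependency, so H must belong to every candidate key.
{H}⁺ = {D, H, J, K, M}, which is not all of the schema, so we must add further attributes.
{A, H}⁺: A→LM adds L, M; H→JKM adds J, K; AKL→MP adds P; HJM→DK adds D → {A, D, H, J, K, L, M, P}.
{H, P}⁺: H→JKM adds J, K, M; HJM→DK adds D; KP→AM adds A; A→LM adds L → {A, D, H, J, K, L, M, P}.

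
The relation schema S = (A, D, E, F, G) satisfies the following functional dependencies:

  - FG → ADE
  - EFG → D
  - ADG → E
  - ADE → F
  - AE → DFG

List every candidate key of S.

(A, E); (F, G); (A, D, G)

{A, E}⁺: AE→DFG adds D, F, G → {A, D, E, F, G}. Minimal: {E}⁺ = {E}; {A}⁺ = {A} — none reach the full schema.
{F, G}⁺: FG→ADE adds A, D, E → {A, D, E, F, G}. Minimal: {G}⁺ = {G}; {F}⁺ = {F} — none reach the full schema.
{A, D, G}⁺: ADG→E adds E; ADE→F adds F → {A, D, E, F, G}. Minimal: {D, G}⁺ = {D, G}; {A, G}⁺ = {A, G}; {A, D}⁺ = {A, D} — none reach the full schema.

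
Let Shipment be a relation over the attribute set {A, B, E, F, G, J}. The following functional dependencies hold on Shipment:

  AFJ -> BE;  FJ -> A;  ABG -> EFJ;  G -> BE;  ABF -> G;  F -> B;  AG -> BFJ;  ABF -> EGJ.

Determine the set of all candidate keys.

{A, F}; {A, G}; {F, J}

{A, F}⁺: F→B adds B; ABF→EGJ adds E, G, J → {A, B, E, F, G, J}.
{A, G}⁺: G→BE adds B, E; AG→BFJ adds F, J → {A, B, E, F, G, J}.
{F, J}⁺: FJ→A adds A; F→B adds B; ABF→EGJ adds E, G → {A, B, E, F, G, J}.
Any other superkey contains one of these as a subset, so there are no further candidate keys.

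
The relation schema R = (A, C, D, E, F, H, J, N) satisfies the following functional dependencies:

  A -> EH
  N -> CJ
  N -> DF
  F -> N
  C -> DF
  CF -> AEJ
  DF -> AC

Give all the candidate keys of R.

{C}⁺: C→DF adds D, F; CF→AEJ adds A, E, J; A→EH adds H; F→N adds N → {A, C, D, E, F, H, J, N}.
{F}⁺: F→N adds N; N→CJ adds C, J; N→DF adds D; CF→AEJ adds A, E; A→EH adds H → {A, C, D, E, F, H, J, N}.
{N}⁺: N→CJ adds C, J; N→DF adds D, F; CF→AEJ adds A, E; A→EH adds H → {A, C, D, E, F, H, J, N}.

{C}, {F}, {N}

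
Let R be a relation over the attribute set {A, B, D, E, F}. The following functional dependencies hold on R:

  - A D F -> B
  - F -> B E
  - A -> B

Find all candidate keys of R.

ADF

Attributes A, D, F never appear on any right-hand side, so every candidate key must contain {A, D, F}.
{A, D, F}⁺ = {A, B, D, E, F}, which is all of the schema, so {A, D, F} is the only candidate key.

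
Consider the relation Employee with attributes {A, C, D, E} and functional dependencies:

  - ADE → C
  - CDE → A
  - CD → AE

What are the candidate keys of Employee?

Attribute D never appears on the right-hand side of any dependency, so D must belong to every candidate key.
{D}⁺ = {D}, which is not all of the schema, so we must add further attributes.
{C, D}⁺: CD→AE adds A, E → {A, C, D, E}. Minimal: {D}⁺ = {D}; {C}⁺ = {C} — none reach the full schema.
{A, D, E}⁺: ADE→C adds C → {A, C, D, E}. Minimal: {D, E}⁺ = {D, E}; {A, E}⁺ = {A, E}; {A, D}⁺ = {A, D} — none reach the full schema.

{C, D}; {A, D, E}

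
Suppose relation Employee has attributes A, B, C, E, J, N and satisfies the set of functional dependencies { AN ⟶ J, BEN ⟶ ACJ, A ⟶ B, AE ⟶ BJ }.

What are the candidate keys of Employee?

(A, E, N); (B, E, N)

Attributes E, N never appear on any right-hand side, so every candidate key must contain {E, N}.
{E, N}⁺ = {E, N}, which is not all of the schema, so we must add further attributes.
{A, E, N}⁺: AN→J adds J; A→B adds B; BEN→ACJ adds C → {A, B, C, E, J, N}. Minimal: {E, N}⁺ = {E, N}; {A, N}⁺ = {A, B, J, N}; {A, E}⁺ = {A, B, E, J} — none reach the full schema.
{B, E, N}⁺: BEN→ACJ adds A, C, J → {A, B, C, E, J, N}. Minimal: {E, N}⁺ = {E, N}; {B, N}⁺ = {B, N}; {B, E}⁺ = {B, E} — none reach the full schema.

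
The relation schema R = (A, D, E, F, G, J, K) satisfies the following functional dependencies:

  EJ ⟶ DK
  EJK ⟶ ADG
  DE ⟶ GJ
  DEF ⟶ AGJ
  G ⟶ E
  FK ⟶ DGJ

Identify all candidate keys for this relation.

Attribute F never appears on the right-hand side of any dependency, so F must belong to every candidate key.
{F}⁺ = {F}, which is not all of the schema, so we must add further attributes.
{F, K}⁺: FK→DGJ adds D, G, J; G→E adds E; EJK→ADG adds A → {A, D, E, F, G, J, K}.
{D, E, F}⁺: DE→GJ adds G, J; DEF→AGJ adds A; EJ→DK adds K → {A, D, E, F, G, J, K}.
{D, F, G}⁺: G→E adds E; DE→GJ adds J; DEF→AGJ adds A; EJ→DK adds K → {A, D, E, F, G, J, K}.
{E, F, J}⁺: EJ→DK adds D, K; EJK→ADG adds A, G → {A, D, E, F, G, J, K}.
{F, G, J}⁺: G→E adds E; EJ→DK adds D, K; EJK→ADG adds A → {A, D, E, F, G, J, K}.

(F, K), (D, E, F), (D, F, G), (E, F, J), (F, G, J)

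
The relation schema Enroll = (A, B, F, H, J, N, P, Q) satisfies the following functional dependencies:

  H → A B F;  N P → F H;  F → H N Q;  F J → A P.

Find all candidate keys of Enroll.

FJ; HJ; JNP

{F, J}⁺: F→HNQ adds H, N, Q; FJ→AP adds A, P; H→ABF adds B → {A, B, F, H, J, N, P, Q}. Minimal: {J}⁺ = {J}; {F}⁺ = {A, B, F, H, N, Q} — none reach the full schema.
{H, J}⁺: H→ABF adds A, B, F; F→HNQ adds N, Q; FJ→AP adds P → {A, B, F, H, J, N, P, Q}. Minimal: {J}⁺ = {J}; {H}⁺ = {A, B, F, H, N, Q} — none reach the full schema.
{J, N, P}⁺: NP→FH adds F, H; F→HNQ adds Q; FJ→AP adds A; H→ABF adds B → {A, B, F, H, J, N, P, Q}. Minimal: {N, P}⁺ = {A, B, F, H, N, P, Q}; {J, P}⁺ = {J, P}; {J, N}⁺ = {J, N} — none reach the full schema.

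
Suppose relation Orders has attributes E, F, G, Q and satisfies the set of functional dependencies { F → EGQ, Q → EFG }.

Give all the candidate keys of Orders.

{F}⁺: F→EGQ adds E, G, Q → {E, F, G, Q}.
{Q}⁺: Q→EFG adds E, F, G → {E, F, G, Q}.
Any other superkey contains one of these as a subset, so there are no further candidate keys.

{F}; {Q}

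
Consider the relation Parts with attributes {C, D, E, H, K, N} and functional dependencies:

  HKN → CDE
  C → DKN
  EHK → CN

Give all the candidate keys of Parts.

Attribute H never appears on the right-hand side of any dependency, so H must belong to every candidate key.
{H}⁺ = {H}, which is not all of the schema, so we must add further attributes.
{C, H}⁺: C→DKN adds D, K, N; HKN→CDE adds E → {C, D, E, H, K, N}.
{E, H, K}⁺: EHK→CN adds C, N; HKN→CDE adds D → {C, D, E, H, K, N}.
{H, K, N}⁺: HKN→CDE adds C, D, E → {C, D, E, H, K, N}.

CH; EHK; HKN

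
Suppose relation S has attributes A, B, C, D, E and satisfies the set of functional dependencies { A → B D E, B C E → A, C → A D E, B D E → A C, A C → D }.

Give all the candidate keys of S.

(A), (C), (B, D, E)

{A}⁺: A→BDE adds B, D, E; BDE→AC adds C → {A, B, C, D, E}.
{C}⁺: C→ADE adds A, D, E; A→BDE adds B → {A, B, C, D, E}.
{B, D, E}⁺: BDE→AC adds A, C → {A, B, C, D, E}. Minimal: {D, E}⁺ = {D, E}; {B, E}⁺ = {B, E}; {B, D}⁺ = {B, D} — none reach the full schema.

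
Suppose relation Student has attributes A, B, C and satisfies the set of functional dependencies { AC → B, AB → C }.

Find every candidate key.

{A, B}, {A, C}

Attribute A never appears on the right-hand side of any dependency, so A must belong to every candidate key.
{A}⁺ = {A}, which is not all of the schema, so we must add further attributes.
{A, B}⁺: AB→C adds C → {A, B, C}. Minimal: {B}⁺ = {B}; {A}⁺ = {A} — none reach the full schema.
{A, C}⁺: AC→B adds B → {A, B, C}. Minimal: {C}⁺ = {C}; {A}⁺ = {A} — none reach the full schema.
Any other superkey contains one of these as a subset, so there are no further candidate keys.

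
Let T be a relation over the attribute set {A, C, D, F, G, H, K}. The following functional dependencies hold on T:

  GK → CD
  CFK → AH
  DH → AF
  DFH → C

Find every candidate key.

(F, G, K); (G, H, K)

{F, G, K}⁺: GK→CD adds C, D; CFK→AH adds A, H → {A, C, D, F, G, H, K}. Minimal: {G, K}⁺ = {C, D, G, K}; {F, K}⁺ = {F, K}; {F, G}⁺ = {F, G} — none reach the full schema.
{G, H, K}⁺: GK→CD adds C, D; DH→AF adds A, F → {A, C, D, F, G, H, K}. Minimal: {H, K}⁺ = {H, K}; {G, K}⁺ = {C, D, G, K}; {G, H}⁺ = {G, H} — none reach the full schema.
Any other superkey contains one of these as a subset, so there are no further candidate keys.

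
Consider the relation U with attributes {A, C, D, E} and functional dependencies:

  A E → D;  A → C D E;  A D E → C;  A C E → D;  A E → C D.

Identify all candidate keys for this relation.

Attribute A never appears on the right-hand side of any dependency, so A must belong to every candidate key.
{A}⁺ = {A, C, D, E}, which is all of the schema, so {A} is the only candidate key.

{A}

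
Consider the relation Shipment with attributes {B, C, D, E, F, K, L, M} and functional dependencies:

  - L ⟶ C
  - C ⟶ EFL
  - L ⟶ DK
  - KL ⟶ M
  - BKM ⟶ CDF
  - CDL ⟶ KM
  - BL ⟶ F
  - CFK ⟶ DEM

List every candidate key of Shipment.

{B, C}, {B, L}, {B, K, M}

Attribute B never appears on the right-hand side of any dependency, so B must belong to every candidate key.
{B}⁺ = {B}, which is not all of the schema, so we must add further attributes.
{B, C}⁺: C→EFL adds E, F, L; L→DK adds D, K; KL→M adds M → {B, C, D, E, F, K, L, M}. Minimal: {C}⁺ = {C, D, E, F, K, L, M}; {B}⁺ = {B} — none reach the full schema.
{B, L}⁺: L→C adds C; C→EFL adds E, F; L→DK adds D, K; KL→M adds M → {B, C, D, E, F, K, L, M}. Minimal: {L}⁺ = {C, D, E, F, K, L, M}; {B}⁺ = {B} — none reach the full schema.
{B, K, M}⁺: BKM→CDF adds C, D, F; CFK→DEM adds E; C→EFL adds L → {B, C, D, E, F, K, L, M}. Minimal: {K, M}⁺ = {K, M}; {B, M}⁺ = {B, M}; {B, K}⁺ = {B, K} — none reach the full schema.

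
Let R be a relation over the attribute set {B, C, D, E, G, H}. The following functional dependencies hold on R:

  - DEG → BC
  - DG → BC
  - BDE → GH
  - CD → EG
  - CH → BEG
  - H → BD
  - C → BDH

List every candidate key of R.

{C}⁺: C→BDH adds B, D, H; CD→EG adds E, G → {B, C, D, E, G, H}.
{D, G}⁺: DG→BC adds B, C; CD→EG adds E; C→BDH adds H → {B, C, D, E, G, H}.
{E, H}⁺: H→BD adds B, D; BDE→GH adds G; DEG→BC adds C → {B, C, D, E, G, H}.
{G, H}⁺: H→BD adds B, D; DG→BC adds C; CD→EG adds E → {B, C, D, E, G, H}.
{B, D, E}⁺: BDE→GH adds G, H; DEG→BC adds C → {B, C, D, E, G, H}.

{C}, {D, G}, {E, H}, {G, H}, {B, D, E}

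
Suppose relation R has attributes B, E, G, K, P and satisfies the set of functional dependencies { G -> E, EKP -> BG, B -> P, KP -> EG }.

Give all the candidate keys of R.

(B, K); (K, P)

{B, K}⁺: B→P adds P; KP→EG adds E, G → {B, E, G, K, P}.
{K, P}⁺: KP→EG adds E, G; EKP→BG adds B → {B, E, G, K, P}.
Any other superkey contains one of these as a subset, so there are no further candidate keys.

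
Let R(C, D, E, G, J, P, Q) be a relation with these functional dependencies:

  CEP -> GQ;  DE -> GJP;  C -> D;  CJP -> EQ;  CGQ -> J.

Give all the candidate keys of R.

Attribute C never appears on the right-hand side of any dependency, so C must belong to every candidate key.
{C}⁺ = {C, D}, which is not all of the schema, so we must add further attributes.
{C, E}⁺: C→D adds D; DE→GJP adds G, J, P; CJP→EQ adds Q → {C, D, E, G, J, P, Q}. Minimal: {E}⁺ = {E}; {C}⁺ = {C, D} — none reach the full schema.
{C, J, P}⁺: C→D adds D; CJP→EQ adds E, Q; CEP→GQ adds G → {C, D, E, G, J, P, Q}. Minimal: {J, P}⁺ = {J, P}; {C, P}⁺ = {C, D, P}; {C, J}⁺ = {C, D, J} — none reach the full schema.
{C, G, P, Q}⁺: C→D adds D; CGQ→J adds J; CJP→EQ adds E → {C, D, E, G, J, P, Q}. Minimal: {G, P, Q}⁺ = {G, P, Q}; {C, P, Q}⁺ = {C, D, P, Q}; {C, G, Q}⁺ = {C, D, G, J, Q}; … — none reach the full schema.

(C, E); (C, J, P); (C, G, P, Q)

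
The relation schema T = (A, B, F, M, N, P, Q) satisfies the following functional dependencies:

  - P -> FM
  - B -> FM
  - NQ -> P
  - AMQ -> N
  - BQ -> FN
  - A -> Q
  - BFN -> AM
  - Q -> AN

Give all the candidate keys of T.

Attribute B never appears on the right-hand side of any dependency, so B must belong to every candidate key.
{B}⁺ = {B, F, M}, which is not all of the schema, so we must add further attributes.
{A, B}⁺: B→FM adds F, M; A→Q adds Q; Q→AN adds N; NQ→P adds P → {A, B, F, M, N, P, Q}. Minimal: {B}⁺ = {B, F, M}; {A}⁺ = {A, F, M, N, P, Q} — none reach the full schema.
{B, N}⁺: B→FM adds F, M; BFN→AM adds A; A→Q adds Q; NQ→P adds P → {A, B, F, M, N, P, Q}. Minimal: {N}⁺ = {N}; {B}⁺ = {B, F, M} — none reach the full schema.
{B, Q}⁺: B→FM adds F, M; BQ→FN adds N; BFN→AM adds A; NQ→P adds P → {A, B, F, M, N, P, Q}. Minimal: {Q}⁺ = {A, F, M, N, P, Q}; {B}⁺ = {B, F, M} — none reach the full schema.

{A, B}; {B, N}; {B, Q}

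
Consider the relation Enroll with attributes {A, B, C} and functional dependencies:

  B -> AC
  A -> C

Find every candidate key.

Attribute B never appears on the right-hand side of any dependency, so B must belong to every candidate key.
{B}⁺ = {A, B, C}, which is all of the schema, so {B} is the only candidate key.

(B)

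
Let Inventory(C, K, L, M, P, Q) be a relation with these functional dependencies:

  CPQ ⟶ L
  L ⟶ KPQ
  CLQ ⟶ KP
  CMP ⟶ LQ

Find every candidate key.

Attributes C, M never appear on any right-hand side, so every candidate key must contain {C, M}.
{C, M}⁺ = {C, M}, which is not all of the schema, so we must add further attributes.
{C, L, M}⁺: L→KPQ adds K, P, Q → {C, K, L, M, P, Q}.
{C, M, P}⁺: CMP→LQ adds L, Q; L→KPQ adds K → {C, K, L, M, P, Q}.
Any other superkey contains one of these as a subset, so there are no further candidate keys.

CLM; CMP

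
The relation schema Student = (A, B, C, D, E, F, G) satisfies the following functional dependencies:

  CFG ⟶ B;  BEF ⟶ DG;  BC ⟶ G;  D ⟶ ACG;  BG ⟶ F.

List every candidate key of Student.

BCE; BDE; BEF; BEG; DEF; CEFG

Attribute E never appears on the right-hand side of any dependency, so E must belong to every candidate key.
{E}⁺ = {E}, which is not all of the schema, so we must add further attributes.
{B, C, E}⁺: BC→G adds G; BG→F adds F; BEF→DG adds D; D→ACG adds A → {A, B, C, D, E, F, G}. Minimal: {C, E}⁺ = {C, E}; {B, E}⁺ = {B, E}; {B, C}⁺ = {B, C, F, G} — none reach the full schema.
{B, D, E}⁺: D→ACG adds A, C, G; BG→F adds F → {A, B, C, D, E, F, G}. Minimal: {D, E}⁺ = {A, C, D, E, G}; {B, E}⁺ = {B, E}; {B, D}⁺ = {A, B, C, D, F, G} — none reach the full schema.
{B, E, F}⁺: BEF→DG adds D, G; D→ACG adds A, C → {A, B, C, D, E, F, G}. Minimal: {E, F}⁺ = {E, F}; {B, F}⁺ = {B, F}; {B, E}⁺ = {B, E} — none reach the full schema.
{B, E, G}⁺: BG→F adds F; BEF→DG adds D; D→ACG adds A, C → {A, B, C, D, E, F, G}. Minimal: {E, G}⁺ = {E, G}; {B, G}⁺ = {B, F, G}; {B, E}⁺ = {B, E} — none reach the full schema.
{D, E, F}⁺: D→ACG adds A, C, G; CFG→B adds B → {A, B, C, D, E, F, G}. Minimal: {E, F}⁺ = {E, F}; {D, F}⁺ = {A, B, C, D, F, G}; {D, E}⁺ = {A, C, D, E, G} — none reach the full schema.
{C, E, F, G}⁺: CFG→B adds B; BEF→DG adds D; D→ACG adds A → {A, B, C, D, E, F, G}. Minimal: {E, F, G}⁺ = {E, F, G}; {C, F, G}⁺ = {B, C, F, G}; {C, E, G}⁺ = {C, E, G}; … — none reach the full schema.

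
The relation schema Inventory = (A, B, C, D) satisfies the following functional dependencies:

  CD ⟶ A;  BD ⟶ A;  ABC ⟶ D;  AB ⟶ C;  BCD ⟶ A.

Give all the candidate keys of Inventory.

AB; BD

Attribute B never appears on the right-hand side of any dependency, so B must belong to every candidate key.
{B}⁺ = {B}, which is not all of the schema, so we must add further attributes.
{A, B}⁺: AB→C adds C; ABC→D adds D → {A, B, C, D}.
{B, D}⁺: BD→A adds A; AB→C adds C → {A, B, C, D}.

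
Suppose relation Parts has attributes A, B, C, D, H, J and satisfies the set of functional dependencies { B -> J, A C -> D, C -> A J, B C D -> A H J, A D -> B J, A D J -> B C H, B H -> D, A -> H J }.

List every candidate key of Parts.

{C}⁺: C→AJ adds A, J; A→HJ adds H; AC→D adds D; AD→BJ adds B → {A, B, C, D, H, J}.
{A, B}⁺: B→J adds J; A→HJ adds H; BH→D adds D; ADJ→BCH adds C → {A, B, C, D, H, J}. Minimal: {B}⁺ = {B, J}; {A}⁺ = {A, H, J} — none reach the full schema.
{A, D}⁺: AD→BJ adds B, J; ADJ→BCH adds C, H → {A, B, C, D, H, J}. Minimal: {D}⁺ = {D}; {A}⁺ = {A, H, J} — none reach the full schema.
Any other superkey contains one of these as a subset, so there are no further candidate keys.

C, AB, AD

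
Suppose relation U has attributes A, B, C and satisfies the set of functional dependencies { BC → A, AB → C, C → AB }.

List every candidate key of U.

C, AB

{C}⁺: C→AB adds A, B → {A, B, C}.
{A, B}⁺: AB→C adds C → {A, B, C}. Minimal: {B}⁺ = {B}; {A}⁺ = {A} — none reach the full schema.
Any other superkey contains one of these as a subset, so there are no further candidate keys.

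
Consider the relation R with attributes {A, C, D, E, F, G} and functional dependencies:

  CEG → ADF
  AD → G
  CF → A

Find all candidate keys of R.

{C, E, G}⁺: CEG→ADF adds A, D, F → {A, C, D, E, F, G}.
{A, C, D, E}⁺: AD→G adds G; CEG→ADF adds F → {A, C, D, E, F, G}.
{C, D, E, F}⁺: CF→A adds A; AD→G adds G → {A, C, D, E, F, G}.
Any other superkey contains one of these as a subset, so there are no further candidate keys.

(C, E, G), (A, C, D, E), (C, D, E, F)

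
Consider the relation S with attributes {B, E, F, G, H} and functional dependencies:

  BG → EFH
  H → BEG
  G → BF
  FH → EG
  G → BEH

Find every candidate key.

(G), (H)

{G}⁺: G→BF adds B, F; G→BEH adds E, H → {B, E, F, G, H}.
{H}⁺: H→BEG adds B, E, G; G→BF adds F → {B, E, F, G, H}.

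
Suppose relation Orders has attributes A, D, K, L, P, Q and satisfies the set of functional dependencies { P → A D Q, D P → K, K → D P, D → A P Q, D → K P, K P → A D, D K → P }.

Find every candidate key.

Attribute L never appears on the right-hand side of any dependency, so L must belong to every candidate key.
{L}⁺ = {L}, which is not all of the schema, so we must add further attributes.
{D, L}⁺: D→APQ adds A, P, Q; D→KP adds K → {A, D, K, L, P, Q}.
{K, L}⁺: K→DP adds D, P; D→APQ adds A, Q → {A, D, K, L, P, Q}.
{L, P}⁺: P→ADQ adds A, D, Q; DP→K adds K → {A, D, K, L, P, Q}.
Any other superkey contains one of these as a subset, so there are no further candidate keys.

(D, L); (K, L); (L, P)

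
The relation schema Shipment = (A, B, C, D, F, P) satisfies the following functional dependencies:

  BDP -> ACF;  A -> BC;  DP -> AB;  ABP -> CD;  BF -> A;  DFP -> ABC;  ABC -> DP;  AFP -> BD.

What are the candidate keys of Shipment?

(A); (B, F); (D, P)

{A}⁺: A→BC adds B, C; ABC→DP adds D, P; BDP→ACF adds F → {A, B, C, D, F, P}.
{B, F}⁺: BF→A adds A; A→BC adds C; ABC→DP adds D, P → {A, B, C, D, F, P}.
{D, P}⁺: DP→AB adds A, B; ABP→CD adds C; BDP→ACF adds F → {A, B, C, D, F, P}.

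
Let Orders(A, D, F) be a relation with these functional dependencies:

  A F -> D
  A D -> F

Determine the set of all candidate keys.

Attribute A never appears on the right-hand side of any dependency, so A must belong to every candidate key.
{A}⁺ = {A}, which is not all of the schema, so we must add further attributes.
{A, D}⁺: AD→F adds F → {A, D, F}. Minimal: {D}⁺ = {D}; {A}⁺ = {A} — none reach the full schema.
{A, F}⁺: AF→D adds D → {A, D, F}. Minimal: {F}⁺ = {F}; {A}⁺ = {A} — none reach the full schema.
Any other superkey contains one of these as a subset, so there are no further candidate keys.

(A, D), (A, F)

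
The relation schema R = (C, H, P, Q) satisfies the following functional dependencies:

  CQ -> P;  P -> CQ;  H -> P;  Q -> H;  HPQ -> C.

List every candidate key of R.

{H}⁺: H→P adds P; P→CQ adds C, Q → {C, H, P, Q}.
{P}⁺: P→CQ adds C, Q; Q→H adds H → {C, H, P, Q}.
{Q}⁺: Q→H adds H; H→P adds P; HPQ→C adds C → {C, H, P, Q}.

(H), (P), (Q)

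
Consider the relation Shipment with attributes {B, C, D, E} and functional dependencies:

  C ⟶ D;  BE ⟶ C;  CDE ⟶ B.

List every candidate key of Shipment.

Attribute E never appears on the right-hand side of any dependency, so E must belong to every candidate key.
{E}⁺ = {E}, which is not all of the schema, so we must add further attributes.
{B, E}⁺: BE→C adds C; C→D adds D → {B, C, D, E}. Minimal: {E}⁺ = {E}; {B}⁺ = {B} — none reach the full schema.
{C, E}⁺: C→D adds D; CDE→B adds B → {B, C, D, E}. Minimal: {E}⁺ = {E}; {C}⁺ = {C, D} — none reach the full schema.
Any other superkey contains one of these as a subset, so there are no further candidate keys.

{B, E}; {C, E}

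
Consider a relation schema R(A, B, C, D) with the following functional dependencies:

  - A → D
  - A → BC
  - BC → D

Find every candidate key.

A

Attribute A never appears on the right-hand side of any dependency, so A must belong to every candidate key.
{A}⁺ = {A, B, C, D}, which is all of the schema, so {A} is the only candidate key.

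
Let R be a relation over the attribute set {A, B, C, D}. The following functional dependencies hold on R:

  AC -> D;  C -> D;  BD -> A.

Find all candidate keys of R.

{B, C}

Attributes B, C never appear on any right-hand side, so every candidate key must contain {B, C}.
{B, C}⁺ = {A, B, C, D}, which is all of the schema, so {B, C} is the only candidate key.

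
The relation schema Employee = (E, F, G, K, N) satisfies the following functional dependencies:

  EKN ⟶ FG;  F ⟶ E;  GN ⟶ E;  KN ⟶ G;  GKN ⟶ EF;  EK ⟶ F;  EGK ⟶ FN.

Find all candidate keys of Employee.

(K, N), (E, G, K), (F, G, K)

{K, N}⁺: KN→G adds G; GKN→EF adds E, F → {E, F, G, K, N}. Minimal: {N}⁺ = {N}; {K}⁺ = {K} — none reach the full schema.
{E, G, K}⁺: EK→F adds F; EGK→FN adds N → {E, F, G, K, N}. Minimal: {G, K}⁺ = {G, K}; {E, K}⁺ = {E, F, K}; {E, G}⁺ = {E, G} — none reach the full schema.
{F, G, K}⁺: F→E adds E; EGK→FN adds N → {E, F, G, K, N}. Minimal: {G, K}⁺ = {G, K}; {F, K}⁺ = {E, F, K}; {F, G}⁺ = {E, F, G} — none reach the full schema.
Any other superkey contains one of these as a subset, so there are no further candidate keys.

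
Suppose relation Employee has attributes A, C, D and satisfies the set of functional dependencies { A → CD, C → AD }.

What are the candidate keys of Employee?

{A}⁺: A→CD adds C, D → {A, C, D}.
{C}⁺: C→AD adds A, D → {A, C, D}.
Any other superkey contains one of these as a subset, so there are no further candidate keys.

{A}, {C}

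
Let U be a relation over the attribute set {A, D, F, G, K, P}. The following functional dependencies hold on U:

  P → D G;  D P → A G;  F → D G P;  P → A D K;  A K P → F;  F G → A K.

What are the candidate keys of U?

F, P

{F}⁺: F→DGP adds D, G, P; P→ADK adds A, K → {A, D, F, G, K, P}.
{P}⁺: P→DG adds D, G; DP→AG adds A; P→ADK adds K; AKP→F adds F → {A, D, F, G, K, P}.
Any other superkey contains one of these as a subset, so there are no further candidate keys.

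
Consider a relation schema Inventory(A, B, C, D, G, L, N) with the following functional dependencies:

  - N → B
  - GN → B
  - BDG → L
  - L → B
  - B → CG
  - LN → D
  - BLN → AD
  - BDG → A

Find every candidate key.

Attribute N never appears on the right-hand side of any dependency, so N must belong to every candidate key.
{N}⁺ = {B, C, G, N}, which is not all of the schema, so we must add further attributes.
{D, N}⁺: N→B adds B; B→CG adds C, G; BDG→A adds A; BDG→L adds L → {A, B, C, D, G, L, N}. Minimal: {N}⁺ = {B, C, G, N}; {D}⁺ = {D} — none reach the full schema.
{L, N}⁺: N→B adds B; B→CG adds C, G; LN→D adds D; BLN→AD adds A → {A, B, C, D, G, L, N}. Minimal: {N}⁺ = {B, C, G, N}; {L}⁺ = {B, C, G, L} — none reach the full schema.

(D, N), (L, N)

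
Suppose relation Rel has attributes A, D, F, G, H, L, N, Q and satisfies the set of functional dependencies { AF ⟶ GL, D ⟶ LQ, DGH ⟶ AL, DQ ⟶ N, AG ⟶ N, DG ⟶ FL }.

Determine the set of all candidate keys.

{D, G, H}⁺: D→LQ adds L, Q; DGH→AL adds A; DQ→N adds N; DG→FL adds F → {A, D, F, G, H, L, N, Q}. Minimal: {G, H}⁺ = {G, H}; {D, H}⁺ = {D, H, L, N, Q}; {D, G}⁺ = {D, F, G, L, N, Q} — none reach the full schema.
{A, D, F, H}⁺: AF→GL adds G, L; D→LQ adds Q; DQ→N adds N → {A, D, F, G, H, L, N, Q}. Minimal: {D, F, H}⁺ = {D, F, H, L, N, Q}; {A, F, H}⁺ = {A, F, G, H, L, N}; {A, D, H}⁺ = {A, D, H, L, N, Q}; … — none reach the full schema.
Any other superkey contains one of these as a subset, so there are no further candidate keys.

{D, G, H}, {A, D, F, H}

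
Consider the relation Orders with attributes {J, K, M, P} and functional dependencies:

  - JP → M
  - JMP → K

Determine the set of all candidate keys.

{J, P}

Attributes J, P never appear on any right-hand side, so every candidate key must contain {J, P}.
{J, P}⁺ = {J, K, M, P}, which is all of the schema, so {J, P} is the only candidate key.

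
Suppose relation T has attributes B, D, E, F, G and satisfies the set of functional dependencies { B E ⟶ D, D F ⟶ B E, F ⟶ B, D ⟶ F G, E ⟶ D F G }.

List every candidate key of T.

{D}⁺: D→FG adds F, G; DF→BE adds B, E → {B, D, E, F, G}.
{E}⁺: E→DFG adds D, F, G; DF→BE adds B → {B, D, E, F, G}.
Any other superkey contains one of these as a subset, so there are no further candidate keys.

(D), (E)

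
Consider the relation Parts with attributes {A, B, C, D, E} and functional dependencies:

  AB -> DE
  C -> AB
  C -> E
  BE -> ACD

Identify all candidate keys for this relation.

{C}⁺: C→AB adds A, B; C→E adds E; BE→ACD adds D → {A, B, C, D, E}.
{A, B}⁺: AB→DE adds D, E; BE→ACD adds C → {A, B, C, D, E}. Minimal: {B}⁺ = {B}; {A}⁺ = {A} — none reach the full schema.
{B, E}⁺: BE→ACD adds A, C, D → {A, B, C, D, E}. Minimal: {E}⁺ = {E}; {B}⁺ = {B} — none reach the full schema.

{C}, {A, B}, {B, E}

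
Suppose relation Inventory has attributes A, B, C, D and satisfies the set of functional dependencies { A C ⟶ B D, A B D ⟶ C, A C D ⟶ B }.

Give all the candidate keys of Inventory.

{A, C}, {A, B, D}

Attribute A never appears on the right-hand side of any dependency, so A must belong to every candidate key.
{A}⁺ = {A}, which is not all of the schema, so we must add further attributes.
{A, C}⁺: AC→BD adds B, D → {A, B, C, D}. Minimal: {C}⁺ = {C}; {A}⁺ = {A} — none reach the full schema.
{A, B, D}⁺: ABD→C adds C → {A, B, C, D}. Minimal: {B, D}⁺ = {B, D}; {A, D}⁺ = {A, D}; {A, B}⁺ = {A, B} — none reach the full schema.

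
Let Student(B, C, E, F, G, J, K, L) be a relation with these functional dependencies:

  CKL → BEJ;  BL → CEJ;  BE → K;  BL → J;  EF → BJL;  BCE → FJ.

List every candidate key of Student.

(B, G, L), (E, F, G), (B, C, E, G), (C, G, K, L)

Attribute G never appears on the right-hand side of any dependency, so G must belong to every candidate key.
{G}⁺ = {G}, which is not all of the schema, so we must add further attributes.
{B, G, L}⁺: BL→CEJ adds C, E, J; BE→K adds K; BCE→FJ adds F → {B, C, E, F, G, J, K, L}.
{E, F, G}⁺: EF→BJL adds B, J, L; BL→CEJ adds C; BE→K adds K → {B, C, E, F, G, J, K, L}.
{B, C, E, G}⁺: BE→K adds K; BCE→FJ adds F, J; EF→BJL adds L → {B, C, E, F, G, J, K, L}.
{C, G, K, L}⁺: CKL→BEJ adds B, E, J; BCE→FJ adds F → {B, C, E, F, G, J, K, L}.
Any other superkey contains one of these as a subset, so there are no further candidate keys.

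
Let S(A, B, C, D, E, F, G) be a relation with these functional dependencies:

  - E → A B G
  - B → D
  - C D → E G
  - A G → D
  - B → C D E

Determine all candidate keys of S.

Attribute F never appears on the right-hand side of any dependency, so F must belong to every candidate key.
{F}⁺ = {F}, which is not all of the schema, so we must add further attributes.
{B, F}⁺: B→D adds D; B→CDE adds C, E; E→ABG adds A, G → {A, B, C, D, E, F, G}.
{E, F}⁺: E→ABG adds A, B, G; B→D adds D; B→CDE adds C → {A, B, C, D, E, F, G}.
{C, D, F}⁺: CD→EG adds E, G; E→ABG adds A, B → {A, B, C, D, E, F, G}.
{A, C, F, G}⁺: AG→D adds D; CD→EG adds E; E→ABG adds B → {A, B, C, D, E, F, G}.

{B, F}; {E, F}; {C, D, F}; {A, C, F, G}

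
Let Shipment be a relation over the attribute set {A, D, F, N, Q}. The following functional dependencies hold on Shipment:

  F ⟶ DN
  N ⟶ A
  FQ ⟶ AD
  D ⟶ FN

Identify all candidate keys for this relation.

{D, Q}, {F, Q}

Attribute Q never appears on the right-hand side of any dependency, so Q must belong to every candidate key.
{Q}⁺ = {Q}, which is not all of the schema, so we must add further attributes.
{D, Q}⁺: D→FN adds F, N; N→A adds A → {A, D, F, N, Q}. Minimal: {Q}⁺ = {Q}; {D}⁺ = {A, D, F, N} — none reach the full schema.
{F, Q}⁺: F→DN adds D, N; N→A adds A → {A, D, F, N, Q}. Minimal: {Q}⁺ = {Q}; {F}⁺ = {A, D, F, N} — none reach the full schema.
Any other superkey contains one of these as a subset, so there are no further candidate keys.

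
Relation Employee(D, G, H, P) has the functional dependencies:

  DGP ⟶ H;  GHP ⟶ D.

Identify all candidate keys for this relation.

{D, G, P}; {G, H, P}

Attributes G, P never appear on any right-hand side, so every candidate key must contain {G, P}.
{G, P}⁺ = {G, P}, which is not all of the schema, so we must add further attributes.
{D, G, P}⁺: DGP→H adds H → {D, G, H, P}.
{G, H, P}⁺: GHP→D adds D → {D, G, H, P}.
Any other superkey contains one of these as a subset, so there are no further candidate keys.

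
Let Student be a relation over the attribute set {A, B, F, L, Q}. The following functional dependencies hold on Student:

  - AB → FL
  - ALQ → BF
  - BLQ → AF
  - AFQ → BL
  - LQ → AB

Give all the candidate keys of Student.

LQ; ABQ; AFQ

Attribute Q never appears on the right-hand side of any dependency, so Q must belong to every candidate key.
{Q}⁺ = {Q}, which is not all of the schema, so we must add further attributes.
{L, Q}⁺: LQ→AB adds A, B; AB→FL adds F → {A, B, F, L, Q}. Minimal: {Q}⁺ = {Q}; {L}⁺ = {L} — none reach the full schema.
{A, B, Q}⁺: AB→FL adds F, L → {A, B, F, L, Q}. Minimal: {B, Q}⁺ = {B, Q}; {A, Q}⁺ = {A, Q}; {A, B}⁺ = {A, B, F, L} — none reach the full schema.
{A, F, Q}⁺: AFQ→BL adds B, L → {A, B, F, L, Q}. Minimal: {F, Q}⁺ = {F, Q}; {A, Q}⁺ = {A, Q}; {A, F}⁺ = {A, F} — none reach the full schema.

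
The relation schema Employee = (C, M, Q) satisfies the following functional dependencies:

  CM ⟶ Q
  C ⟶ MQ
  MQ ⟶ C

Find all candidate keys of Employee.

{C}⁺: C→MQ adds M, Q → {C, M, Q}.
{M, Q}⁺: MQ→C adds C → {C, M, Q}. Minimal: {Q}⁺ = {Q}; {M}⁺ = {M} — none reach the full schema.
Any other superkey contains one of these as a subset, so there are no further candidate keys.

(C), (M, Q)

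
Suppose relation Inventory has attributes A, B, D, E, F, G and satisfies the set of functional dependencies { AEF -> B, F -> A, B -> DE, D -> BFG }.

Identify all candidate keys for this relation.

{B}⁺: B→DE adds D, E; D→BFG adds F, G; F→A adds A → {A, B, D, E, F, G}.
{D}⁺: D→BFG adds B, F, G; F→A adds A; B→DE adds E → {A, B, D, E, F, G}.
{E, F}⁺: F→A adds A; AEF→B adds B; B→DE adds D; D→BFG adds G → {A, B, D, E, F, G}. Minimal: {F}⁺ = {A, F}; {E}⁺ = {E} — none reach the full schema.

{B}; {D}; {E, F}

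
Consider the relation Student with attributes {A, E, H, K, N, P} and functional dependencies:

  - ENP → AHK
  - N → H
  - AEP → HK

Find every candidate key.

{E, N, P}

Attributes E, N, P never appear on any right-hand side, so every candidate key must contain {E, N, P}.
{E, N, P}⁺ = {A, E, H, K, N, P}, which is all of the schema, so {E, N, P} is the only candidate key.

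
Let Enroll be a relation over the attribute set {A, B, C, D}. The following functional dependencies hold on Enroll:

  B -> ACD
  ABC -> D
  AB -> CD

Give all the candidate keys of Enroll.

Attribute B never appears on the right-hand side of any dependency, so B must belong to every candidate key.
{B}⁺ = {A, B, C, D}, which is all of the schema, so {B} is the only candidate key.

{B}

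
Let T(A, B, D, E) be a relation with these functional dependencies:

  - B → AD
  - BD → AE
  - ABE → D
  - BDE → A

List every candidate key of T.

{B}⁺: B→AD adds A, D; BD→AE adds E → {A, B, D, E}.

{B}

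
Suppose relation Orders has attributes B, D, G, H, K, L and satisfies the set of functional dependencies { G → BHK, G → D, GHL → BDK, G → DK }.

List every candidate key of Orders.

GL

Attributes G, L never appear on any right-hand side, so every candidate key must contain {G, L}.
{G, L}⁺ = {B, D, G, H, K, L}, which is all of the schema, so {G, L} is the only candidate key.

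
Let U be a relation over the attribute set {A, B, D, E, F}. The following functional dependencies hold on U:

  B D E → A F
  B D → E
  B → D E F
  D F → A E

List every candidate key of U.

Attribute B never appears on the right-hand side of any dependency, so B must belong to every candidate key.
{B}⁺ = {A, B, D, E, F}, which is all of the schema, so {B} is the only candidate key.

B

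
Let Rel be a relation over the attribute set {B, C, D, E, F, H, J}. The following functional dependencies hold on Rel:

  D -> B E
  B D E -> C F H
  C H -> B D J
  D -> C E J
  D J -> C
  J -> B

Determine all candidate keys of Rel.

{D}, {C, H}

{D}⁺: D→BE adds B, E; BDE→CFH adds C, F, H; CH→BDJ adds J → {B, C, D, E, F, H, J}.
{C, H}⁺: CH→BDJ adds B, D, J; D→CEJ adds E; BDE→CFH adds F → {B, C, D, E, F, H, J}. Minimal: {H}⁺ = {H}; {C}⁺ = {C} — none reach the full schema.
Any other superkey contains one of these as a subset, so there are no further candidate keys.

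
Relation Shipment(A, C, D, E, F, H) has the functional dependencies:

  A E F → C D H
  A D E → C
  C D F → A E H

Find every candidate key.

{A, E, F}, {C, D, F}

Attribute F never appears on the right-hand side of any dependency, so F must belong to every candidate key.
{F}⁺ = {F}, which is not all of the schema, so we must add further attributes.
{A, E, F}⁺: AEF→CDH adds C, D, H → {A, C, D, E, F, H}.
{C, D, F}⁺: CDF→AEH adds A, E, H → {A, C, D, E, F, H}.
Any other superkey contains one of these as a subset, so there are no further candidate keys.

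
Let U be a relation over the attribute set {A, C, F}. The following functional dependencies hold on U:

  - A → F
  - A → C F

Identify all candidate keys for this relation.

{A}

Attribute A never appears on the right-hand side of any dependency, so A must belong to every candidate key.
{A}⁺ = {A, C, F}, which is all of the schema, so {A} is the only candidate key.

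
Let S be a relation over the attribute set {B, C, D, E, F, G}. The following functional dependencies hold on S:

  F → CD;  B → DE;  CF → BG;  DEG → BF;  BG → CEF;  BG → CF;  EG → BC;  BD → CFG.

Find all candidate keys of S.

{B}; {F}; {E, G}

{B}⁺: B→DE adds D, E; BD→CFG adds C, F, G → {B, C, D, E, F, G}.
{F}⁺: F→CD adds C, D; CF→BG adds B, G; BG→CEF adds E → {B, C, D, E, F, G}.
{E, G}⁺: EG→BC adds B, C; B→DE adds D; DEG→BF adds F → {B, C, D, E, F, G}. Minimal: {G}⁺ = {G}; {E}⁺ = {E} — none reach the full schema.
Any other superkey contains one of these as a subset, so there are no further candidate keys.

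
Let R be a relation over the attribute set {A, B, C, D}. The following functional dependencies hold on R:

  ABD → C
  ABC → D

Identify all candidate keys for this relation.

{A, B, C}, {A, B, D}

Attributes A, B never appear on any right-hand side, so every candidate key must contain {A, B}.
{A, B}⁺ = {A, B}, which is not all of the schema, so we must add further attributes.
{A, B, C}⁺: ABC→D adds D → {A, B, C, D}.
{A, B, D}⁺: ABD→C adds C → {A, B, C, D}.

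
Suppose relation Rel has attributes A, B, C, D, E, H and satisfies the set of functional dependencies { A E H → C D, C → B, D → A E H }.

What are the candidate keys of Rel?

{D}⁺: D→AEH adds A, E, H; AEH→CD adds C; C→B adds B → {A, B, C, D, E, H}.
{A, E, H}⁺: AEH→CD adds C, D; C→B adds B → {A, B, C, D, E, H}. Minimal: {E, H}⁺ = {E, H}; {A, H}⁺ = {A, H}; {A, E}⁺ = {A, E} — none reach the full schema.
Any other superkey contains one of these as a subset, so there are no further candidate keys.

D, AEH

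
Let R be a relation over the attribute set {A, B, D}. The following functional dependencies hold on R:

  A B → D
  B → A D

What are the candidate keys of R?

(B)

Attribute B never appears on the right-hand side of any dependency, so B must belong to every candidate key.
{B}⁺ = {A, B, D}, which is all of the schema, so {B} is the only candidate key.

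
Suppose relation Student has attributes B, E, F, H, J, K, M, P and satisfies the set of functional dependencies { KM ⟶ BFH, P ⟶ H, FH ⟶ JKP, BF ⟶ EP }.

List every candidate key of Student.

(K, M), (B, F, M), (F, H, M), (F, M, P)

Attribute M never appears on the right-hand side of any dependency, so M must belong to every candidate key.
{M}⁺ = {M}, which is not all of the schema, so we must add further attributes.
{K, M}⁺: KM→BFH adds B, F, H; FH→JKP adds J, P; BF→EP adds E → {B, E, F, H, J, K, M, P}. Minimal: {M}⁺ = {M}; {K}⁺ = {K} — none reach the full schema.
{B, F, M}⁺: BF→EP adds E, P; P→H adds H; FH→JKP adds J, K → {B, E, F, H, J, K, M, P}. Minimal: {F, M}⁺ = {F, M}; {B, M}⁺ = {B, M}; {B, F}⁺ = {B, E, F, H, J, K, P} — none reach the full schema.
{F, H, M}⁺: FH→JKP adds J, K, P; KM→BFH adds B; BF→EP adds E → {B, E, F, H, J, K, M, P}. Minimal: {H, M}⁺ = {H, M}; {F, M}⁺ = {F, M}; {F, H}⁺ = {F, H, J, K, P} — none reach the full schema.
{F, M, P}⁺: P→H adds H; FH→JKP adds J, K; KM→BFH adds B; BF→EP adds E → {B, E, F, H, J, K, M, P}. Minimal: {M, P}⁺ = {H, M, P}; {F, P}⁺ = {F, H, J, K, P}; {F, M}⁺ = {F, M} — none reach the full schema.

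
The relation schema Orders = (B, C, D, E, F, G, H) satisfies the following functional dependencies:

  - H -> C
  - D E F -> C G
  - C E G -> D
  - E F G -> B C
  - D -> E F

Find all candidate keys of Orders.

Attribute H never appears on the right-hand side of any dependency, so H must belong to every candidate key.
{H}⁺ = {C, H}, which is not all of the schema, so we must add further attributes.
{D, H}⁺: H→C adds C; D→EF adds E, F; DEF→CG adds G; EFG→BC adds B → {B, C, D, E, F, G, H}.
{E, G, H}⁺: H→C adds C; CEG→D adds D; D→EF adds F; EFG→BC adds B → {B, C, D, E, F, G, H}.
Any other superkey contains one of these as a subset, so there are no further candidate keys.

DH, EGH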